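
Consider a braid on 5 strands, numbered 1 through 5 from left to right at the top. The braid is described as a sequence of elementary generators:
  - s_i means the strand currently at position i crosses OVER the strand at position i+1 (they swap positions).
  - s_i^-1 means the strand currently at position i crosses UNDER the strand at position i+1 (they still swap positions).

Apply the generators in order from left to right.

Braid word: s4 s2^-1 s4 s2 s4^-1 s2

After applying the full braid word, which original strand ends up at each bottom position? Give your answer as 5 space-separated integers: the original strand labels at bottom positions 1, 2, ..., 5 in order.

Gen 1 (s4): strand 4 crosses over strand 5. Perm now: [1 2 3 5 4]
Gen 2 (s2^-1): strand 2 crosses under strand 3. Perm now: [1 3 2 5 4]
Gen 3 (s4): strand 5 crosses over strand 4. Perm now: [1 3 2 4 5]
Gen 4 (s2): strand 3 crosses over strand 2. Perm now: [1 2 3 4 5]
Gen 5 (s4^-1): strand 4 crosses under strand 5. Perm now: [1 2 3 5 4]
Gen 6 (s2): strand 2 crosses over strand 3. Perm now: [1 3 2 5 4]

Answer: 1 3 2 5 4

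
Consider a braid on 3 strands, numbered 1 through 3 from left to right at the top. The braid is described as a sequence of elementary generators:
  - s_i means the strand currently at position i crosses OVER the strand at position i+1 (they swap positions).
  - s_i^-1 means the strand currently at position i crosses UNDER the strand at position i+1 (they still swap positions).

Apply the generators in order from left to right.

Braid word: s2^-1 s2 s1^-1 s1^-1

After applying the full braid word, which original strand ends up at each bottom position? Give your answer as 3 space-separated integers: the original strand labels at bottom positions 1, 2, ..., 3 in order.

Gen 1 (s2^-1): strand 2 crosses under strand 3. Perm now: [1 3 2]
Gen 2 (s2): strand 3 crosses over strand 2. Perm now: [1 2 3]
Gen 3 (s1^-1): strand 1 crosses under strand 2. Perm now: [2 1 3]
Gen 4 (s1^-1): strand 2 crosses under strand 1. Perm now: [1 2 3]

Answer: 1 2 3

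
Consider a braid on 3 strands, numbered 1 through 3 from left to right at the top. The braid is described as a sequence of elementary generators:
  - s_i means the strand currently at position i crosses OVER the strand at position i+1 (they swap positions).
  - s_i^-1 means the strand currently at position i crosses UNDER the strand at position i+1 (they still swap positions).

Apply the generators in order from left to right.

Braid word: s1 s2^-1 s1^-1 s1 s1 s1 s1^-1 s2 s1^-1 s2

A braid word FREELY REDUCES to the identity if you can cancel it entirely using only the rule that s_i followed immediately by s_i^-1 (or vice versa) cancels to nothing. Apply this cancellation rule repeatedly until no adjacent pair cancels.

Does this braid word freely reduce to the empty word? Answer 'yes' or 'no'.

Gen 1 (s1): push. Stack: [s1]
Gen 2 (s2^-1): push. Stack: [s1 s2^-1]
Gen 3 (s1^-1): push. Stack: [s1 s2^-1 s1^-1]
Gen 4 (s1): cancels prior s1^-1. Stack: [s1 s2^-1]
Gen 5 (s1): push. Stack: [s1 s2^-1 s1]
Gen 6 (s1): push. Stack: [s1 s2^-1 s1 s1]
Gen 7 (s1^-1): cancels prior s1. Stack: [s1 s2^-1 s1]
Gen 8 (s2): push. Stack: [s1 s2^-1 s1 s2]
Gen 9 (s1^-1): push. Stack: [s1 s2^-1 s1 s2 s1^-1]
Gen 10 (s2): push. Stack: [s1 s2^-1 s1 s2 s1^-1 s2]
Reduced word: s1 s2^-1 s1 s2 s1^-1 s2

Answer: no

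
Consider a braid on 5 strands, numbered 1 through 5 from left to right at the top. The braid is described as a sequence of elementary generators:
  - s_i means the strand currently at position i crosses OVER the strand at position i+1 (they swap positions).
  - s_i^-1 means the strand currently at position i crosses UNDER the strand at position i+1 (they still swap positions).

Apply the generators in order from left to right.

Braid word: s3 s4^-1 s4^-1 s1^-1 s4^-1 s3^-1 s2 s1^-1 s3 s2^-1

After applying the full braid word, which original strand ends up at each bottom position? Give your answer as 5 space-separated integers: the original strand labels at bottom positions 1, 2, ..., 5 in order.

Answer: 5 4 2 1 3

Derivation:
Gen 1 (s3): strand 3 crosses over strand 4. Perm now: [1 2 4 3 5]
Gen 2 (s4^-1): strand 3 crosses under strand 5. Perm now: [1 2 4 5 3]
Gen 3 (s4^-1): strand 5 crosses under strand 3. Perm now: [1 2 4 3 5]
Gen 4 (s1^-1): strand 1 crosses under strand 2. Perm now: [2 1 4 3 5]
Gen 5 (s4^-1): strand 3 crosses under strand 5. Perm now: [2 1 4 5 3]
Gen 6 (s3^-1): strand 4 crosses under strand 5. Perm now: [2 1 5 4 3]
Gen 7 (s2): strand 1 crosses over strand 5. Perm now: [2 5 1 4 3]
Gen 8 (s1^-1): strand 2 crosses under strand 5. Perm now: [5 2 1 4 3]
Gen 9 (s3): strand 1 crosses over strand 4. Perm now: [5 2 4 1 3]
Gen 10 (s2^-1): strand 2 crosses under strand 4. Perm now: [5 4 2 1 3]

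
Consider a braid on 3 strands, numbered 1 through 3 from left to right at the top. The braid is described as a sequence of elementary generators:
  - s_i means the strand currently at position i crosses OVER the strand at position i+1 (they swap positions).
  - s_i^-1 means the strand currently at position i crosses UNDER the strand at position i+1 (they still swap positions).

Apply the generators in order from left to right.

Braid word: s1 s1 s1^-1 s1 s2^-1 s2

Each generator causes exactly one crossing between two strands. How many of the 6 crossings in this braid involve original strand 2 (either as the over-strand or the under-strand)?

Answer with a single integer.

Gen 1: crossing 1x2. Involves strand 2? yes. Count so far: 1
Gen 2: crossing 2x1. Involves strand 2? yes. Count so far: 2
Gen 3: crossing 1x2. Involves strand 2? yes. Count so far: 3
Gen 4: crossing 2x1. Involves strand 2? yes. Count so far: 4
Gen 5: crossing 2x3. Involves strand 2? yes. Count so far: 5
Gen 6: crossing 3x2. Involves strand 2? yes. Count so far: 6

Answer: 6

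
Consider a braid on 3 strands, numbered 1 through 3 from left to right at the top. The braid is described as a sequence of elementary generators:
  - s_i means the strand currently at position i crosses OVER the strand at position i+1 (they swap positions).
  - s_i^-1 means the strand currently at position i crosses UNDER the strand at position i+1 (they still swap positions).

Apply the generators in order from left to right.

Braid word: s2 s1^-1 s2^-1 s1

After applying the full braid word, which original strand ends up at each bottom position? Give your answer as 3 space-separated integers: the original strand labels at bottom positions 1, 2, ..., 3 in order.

Answer: 2 3 1

Derivation:
Gen 1 (s2): strand 2 crosses over strand 3. Perm now: [1 3 2]
Gen 2 (s1^-1): strand 1 crosses under strand 3. Perm now: [3 1 2]
Gen 3 (s2^-1): strand 1 crosses under strand 2. Perm now: [3 2 1]
Gen 4 (s1): strand 3 crosses over strand 2. Perm now: [2 3 1]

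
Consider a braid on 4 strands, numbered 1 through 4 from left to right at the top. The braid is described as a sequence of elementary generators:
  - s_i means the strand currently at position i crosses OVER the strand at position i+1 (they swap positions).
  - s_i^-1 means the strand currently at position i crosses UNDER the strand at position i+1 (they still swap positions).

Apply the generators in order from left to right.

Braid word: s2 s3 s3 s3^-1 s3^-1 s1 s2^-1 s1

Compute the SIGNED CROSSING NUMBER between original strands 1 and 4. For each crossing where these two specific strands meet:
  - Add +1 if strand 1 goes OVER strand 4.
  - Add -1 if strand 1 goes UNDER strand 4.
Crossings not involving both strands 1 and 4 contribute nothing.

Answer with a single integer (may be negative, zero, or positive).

Answer: 0

Derivation:
Gen 1: crossing 2x3. Both 1&4? no. Sum: 0
Gen 2: crossing 2x4. Both 1&4? no. Sum: 0
Gen 3: crossing 4x2. Both 1&4? no. Sum: 0
Gen 4: crossing 2x4. Both 1&4? no. Sum: 0
Gen 5: crossing 4x2. Both 1&4? no. Sum: 0
Gen 6: crossing 1x3. Both 1&4? no. Sum: 0
Gen 7: crossing 1x2. Both 1&4? no. Sum: 0
Gen 8: crossing 3x2. Both 1&4? no. Sum: 0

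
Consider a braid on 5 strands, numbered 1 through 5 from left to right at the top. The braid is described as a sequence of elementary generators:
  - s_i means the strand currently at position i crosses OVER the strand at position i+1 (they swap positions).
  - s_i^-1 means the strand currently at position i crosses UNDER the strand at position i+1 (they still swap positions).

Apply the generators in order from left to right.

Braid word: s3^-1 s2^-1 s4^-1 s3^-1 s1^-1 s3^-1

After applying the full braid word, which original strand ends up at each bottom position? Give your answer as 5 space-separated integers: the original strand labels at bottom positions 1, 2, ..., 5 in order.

Gen 1 (s3^-1): strand 3 crosses under strand 4. Perm now: [1 2 4 3 5]
Gen 2 (s2^-1): strand 2 crosses under strand 4. Perm now: [1 4 2 3 5]
Gen 3 (s4^-1): strand 3 crosses under strand 5. Perm now: [1 4 2 5 3]
Gen 4 (s3^-1): strand 2 crosses under strand 5. Perm now: [1 4 5 2 3]
Gen 5 (s1^-1): strand 1 crosses under strand 4. Perm now: [4 1 5 2 3]
Gen 6 (s3^-1): strand 5 crosses under strand 2. Perm now: [4 1 2 5 3]

Answer: 4 1 2 5 3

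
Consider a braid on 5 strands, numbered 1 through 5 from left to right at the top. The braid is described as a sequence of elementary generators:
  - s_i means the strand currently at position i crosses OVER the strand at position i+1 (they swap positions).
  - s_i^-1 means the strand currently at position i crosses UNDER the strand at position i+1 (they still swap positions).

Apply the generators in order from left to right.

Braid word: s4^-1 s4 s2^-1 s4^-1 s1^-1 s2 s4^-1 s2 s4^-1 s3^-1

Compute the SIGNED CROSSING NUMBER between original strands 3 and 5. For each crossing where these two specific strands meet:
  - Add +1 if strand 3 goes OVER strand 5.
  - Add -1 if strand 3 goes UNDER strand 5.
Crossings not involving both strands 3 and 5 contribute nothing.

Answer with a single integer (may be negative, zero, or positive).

Gen 1: crossing 4x5. Both 3&5? no. Sum: 0
Gen 2: crossing 5x4. Both 3&5? no. Sum: 0
Gen 3: crossing 2x3. Both 3&5? no. Sum: 0
Gen 4: crossing 4x5. Both 3&5? no. Sum: 0
Gen 5: crossing 1x3. Both 3&5? no. Sum: 0
Gen 6: crossing 1x2. Both 3&5? no. Sum: 0
Gen 7: crossing 5x4. Both 3&5? no. Sum: 0
Gen 8: crossing 2x1. Both 3&5? no. Sum: 0
Gen 9: crossing 4x5. Both 3&5? no. Sum: 0
Gen 10: crossing 2x5. Both 3&5? no. Sum: 0

Answer: 0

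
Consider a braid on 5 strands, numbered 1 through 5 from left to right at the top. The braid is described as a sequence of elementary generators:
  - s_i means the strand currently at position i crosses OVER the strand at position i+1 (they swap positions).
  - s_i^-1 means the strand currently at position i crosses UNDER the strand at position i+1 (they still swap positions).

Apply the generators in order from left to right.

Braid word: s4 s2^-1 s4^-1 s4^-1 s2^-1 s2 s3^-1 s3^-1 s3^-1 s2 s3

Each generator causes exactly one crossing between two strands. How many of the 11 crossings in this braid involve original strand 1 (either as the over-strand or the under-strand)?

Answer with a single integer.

Answer: 0

Derivation:
Gen 1: crossing 4x5. Involves strand 1? no. Count so far: 0
Gen 2: crossing 2x3. Involves strand 1? no. Count so far: 0
Gen 3: crossing 5x4. Involves strand 1? no. Count so far: 0
Gen 4: crossing 4x5. Involves strand 1? no. Count so far: 0
Gen 5: crossing 3x2. Involves strand 1? no. Count so far: 0
Gen 6: crossing 2x3. Involves strand 1? no. Count so far: 0
Gen 7: crossing 2x5. Involves strand 1? no. Count so far: 0
Gen 8: crossing 5x2. Involves strand 1? no. Count so far: 0
Gen 9: crossing 2x5. Involves strand 1? no. Count so far: 0
Gen 10: crossing 3x5. Involves strand 1? no. Count so far: 0
Gen 11: crossing 3x2. Involves strand 1? no. Count so far: 0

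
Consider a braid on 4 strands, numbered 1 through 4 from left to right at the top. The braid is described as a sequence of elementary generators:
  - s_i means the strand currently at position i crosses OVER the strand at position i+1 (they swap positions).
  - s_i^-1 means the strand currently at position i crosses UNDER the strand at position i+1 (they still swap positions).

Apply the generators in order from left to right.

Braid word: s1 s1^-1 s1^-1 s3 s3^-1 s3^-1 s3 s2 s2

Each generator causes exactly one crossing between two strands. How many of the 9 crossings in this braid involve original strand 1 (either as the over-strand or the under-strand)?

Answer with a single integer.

Answer: 5

Derivation:
Gen 1: crossing 1x2. Involves strand 1? yes. Count so far: 1
Gen 2: crossing 2x1. Involves strand 1? yes. Count so far: 2
Gen 3: crossing 1x2. Involves strand 1? yes. Count so far: 3
Gen 4: crossing 3x4. Involves strand 1? no. Count so far: 3
Gen 5: crossing 4x3. Involves strand 1? no. Count so far: 3
Gen 6: crossing 3x4. Involves strand 1? no. Count so far: 3
Gen 7: crossing 4x3. Involves strand 1? no. Count so far: 3
Gen 8: crossing 1x3. Involves strand 1? yes. Count so far: 4
Gen 9: crossing 3x1. Involves strand 1? yes. Count so far: 5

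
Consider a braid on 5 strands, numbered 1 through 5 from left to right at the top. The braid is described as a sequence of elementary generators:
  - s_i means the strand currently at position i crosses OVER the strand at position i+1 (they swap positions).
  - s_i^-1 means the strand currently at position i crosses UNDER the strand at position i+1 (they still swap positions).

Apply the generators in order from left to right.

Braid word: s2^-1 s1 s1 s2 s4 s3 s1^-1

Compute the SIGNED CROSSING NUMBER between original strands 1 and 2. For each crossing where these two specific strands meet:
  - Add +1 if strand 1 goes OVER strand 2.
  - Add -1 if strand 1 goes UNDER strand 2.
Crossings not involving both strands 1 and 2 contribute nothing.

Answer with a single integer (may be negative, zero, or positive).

Answer: -1

Derivation:
Gen 1: crossing 2x3. Both 1&2? no. Sum: 0
Gen 2: crossing 1x3. Both 1&2? no. Sum: 0
Gen 3: crossing 3x1. Both 1&2? no. Sum: 0
Gen 4: crossing 3x2. Both 1&2? no. Sum: 0
Gen 5: crossing 4x5. Both 1&2? no. Sum: 0
Gen 6: crossing 3x5. Both 1&2? no. Sum: 0
Gen 7: 1 under 2. Both 1&2? yes. Contrib: -1. Sum: -1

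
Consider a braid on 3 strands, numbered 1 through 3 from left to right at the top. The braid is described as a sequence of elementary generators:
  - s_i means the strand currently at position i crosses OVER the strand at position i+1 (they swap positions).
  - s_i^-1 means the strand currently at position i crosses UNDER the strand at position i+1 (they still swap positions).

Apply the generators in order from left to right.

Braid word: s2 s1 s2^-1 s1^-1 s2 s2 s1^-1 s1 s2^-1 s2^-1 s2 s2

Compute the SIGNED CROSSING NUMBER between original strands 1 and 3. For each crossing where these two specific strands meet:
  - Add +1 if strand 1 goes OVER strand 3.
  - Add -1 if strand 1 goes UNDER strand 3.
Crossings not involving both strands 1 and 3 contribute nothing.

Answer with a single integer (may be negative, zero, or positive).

Answer: 1

Derivation:
Gen 1: crossing 2x3. Both 1&3? no. Sum: 0
Gen 2: 1 over 3. Both 1&3? yes. Contrib: +1. Sum: 1
Gen 3: crossing 1x2. Both 1&3? no. Sum: 1
Gen 4: crossing 3x2. Both 1&3? no. Sum: 1
Gen 5: 3 over 1. Both 1&3? yes. Contrib: -1. Sum: 0
Gen 6: 1 over 3. Both 1&3? yes. Contrib: +1. Sum: 1
Gen 7: crossing 2x3. Both 1&3? no. Sum: 1
Gen 8: crossing 3x2. Both 1&3? no. Sum: 1
Gen 9: 3 under 1. Both 1&3? yes. Contrib: +1. Sum: 2
Gen 10: 1 under 3. Both 1&3? yes. Contrib: -1. Sum: 1
Gen 11: 3 over 1. Both 1&3? yes. Contrib: -1. Sum: 0
Gen 12: 1 over 3. Both 1&3? yes. Contrib: +1. Sum: 1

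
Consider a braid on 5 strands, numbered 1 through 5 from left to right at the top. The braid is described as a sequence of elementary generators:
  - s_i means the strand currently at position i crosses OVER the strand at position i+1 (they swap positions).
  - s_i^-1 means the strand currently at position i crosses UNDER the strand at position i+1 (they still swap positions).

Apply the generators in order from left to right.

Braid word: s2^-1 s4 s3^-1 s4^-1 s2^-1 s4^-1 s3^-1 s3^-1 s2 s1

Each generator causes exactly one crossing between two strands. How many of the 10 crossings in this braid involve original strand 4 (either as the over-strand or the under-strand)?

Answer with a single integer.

Answer: 3

Derivation:
Gen 1: crossing 2x3. Involves strand 4? no. Count so far: 0
Gen 2: crossing 4x5. Involves strand 4? yes. Count so far: 1
Gen 3: crossing 2x5. Involves strand 4? no. Count so far: 1
Gen 4: crossing 2x4. Involves strand 4? yes. Count so far: 2
Gen 5: crossing 3x5. Involves strand 4? no. Count so far: 2
Gen 6: crossing 4x2. Involves strand 4? yes. Count so far: 3
Gen 7: crossing 3x2. Involves strand 4? no. Count so far: 3
Gen 8: crossing 2x3. Involves strand 4? no. Count so far: 3
Gen 9: crossing 5x3. Involves strand 4? no. Count so far: 3
Gen 10: crossing 1x3. Involves strand 4? no. Count so far: 3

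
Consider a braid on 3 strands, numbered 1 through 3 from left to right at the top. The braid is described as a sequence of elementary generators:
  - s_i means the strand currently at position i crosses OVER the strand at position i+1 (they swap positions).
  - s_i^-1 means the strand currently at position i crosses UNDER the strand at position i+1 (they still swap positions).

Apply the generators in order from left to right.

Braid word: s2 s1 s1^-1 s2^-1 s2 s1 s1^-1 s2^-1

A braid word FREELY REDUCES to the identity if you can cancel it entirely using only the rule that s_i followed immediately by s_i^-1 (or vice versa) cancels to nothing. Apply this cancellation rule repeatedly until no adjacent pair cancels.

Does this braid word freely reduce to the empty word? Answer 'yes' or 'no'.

Gen 1 (s2): push. Stack: [s2]
Gen 2 (s1): push. Stack: [s2 s1]
Gen 3 (s1^-1): cancels prior s1. Stack: [s2]
Gen 4 (s2^-1): cancels prior s2. Stack: []
Gen 5 (s2): push. Stack: [s2]
Gen 6 (s1): push. Stack: [s2 s1]
Gen 7 (s1^-1): cancels prior s1. Stack: [s2]
Gen 8 (s2^-1): cancels prior s2. Stack: []
Reduced word: (empty)

Answer: yes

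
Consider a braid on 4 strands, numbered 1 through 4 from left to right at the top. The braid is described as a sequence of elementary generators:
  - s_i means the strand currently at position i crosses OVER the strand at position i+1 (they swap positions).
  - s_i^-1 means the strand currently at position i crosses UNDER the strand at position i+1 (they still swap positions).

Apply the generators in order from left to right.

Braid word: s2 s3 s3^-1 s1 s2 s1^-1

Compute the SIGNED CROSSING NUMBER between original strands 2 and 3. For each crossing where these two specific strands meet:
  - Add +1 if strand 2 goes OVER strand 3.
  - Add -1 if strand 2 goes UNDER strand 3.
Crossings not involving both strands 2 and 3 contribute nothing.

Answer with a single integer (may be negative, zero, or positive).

Answer: 2

Derivation:
Gen 1: 2 over 3. Both 2&3? yes. Contrib: +1. Sum: 1
Gen 2: crossing 2x4. Both 2&3? no. Sum: 1
Gen 3: crossing 4x2. Both 2&3? no. Sum: 1
Gen 4: crossing 1x3. Both 2&3? no. Sum: 1
Gen 5: crossing 1x2. Both 2&3? no. Sum: 1
Gen 6: 3 under 2. Both 2&3? yes. Contrib: +1. Sum: 2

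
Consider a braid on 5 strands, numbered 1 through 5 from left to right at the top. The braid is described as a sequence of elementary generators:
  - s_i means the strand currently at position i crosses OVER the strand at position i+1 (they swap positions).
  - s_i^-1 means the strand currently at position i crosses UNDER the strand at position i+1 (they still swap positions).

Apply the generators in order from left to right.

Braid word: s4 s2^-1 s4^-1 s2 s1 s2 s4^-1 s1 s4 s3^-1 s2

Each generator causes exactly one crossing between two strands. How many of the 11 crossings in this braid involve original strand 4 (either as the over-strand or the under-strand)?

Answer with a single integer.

Gen 1: crossing 4x5. Involves strand 4? yes. Count so far: 1
Gen 2: crossing 2x3. Involves strand 4? no. Count so far: 1
Gen 3: crossing 5x4. Involves strand 4? yes. Count so far: 2
Gen 4: crossing 3x2. Involves strand 4? no. Count so far: 2
Gen 5: crossing 1x2. Involves strand 4? no. Count so far: 2
Gen 6: crossing 1x3. Involves strand 4? no. Count so far: 2
Gen 7: crossing 4x5. Involves strand 4? yes. Count so far: 3
Gen 8: crossing 2x3. Involves strand 4? no. Count so far: 3
Gen 9: crossing 5x4. Involves strand 4? yes. Count so far: 4
Gen 10: crossing 1x4. Involves strand 4? yes. Count so far: 5
Gen 11: crossing 2x4. Involves strand 4? yes. Count so far: 6

Answer: 6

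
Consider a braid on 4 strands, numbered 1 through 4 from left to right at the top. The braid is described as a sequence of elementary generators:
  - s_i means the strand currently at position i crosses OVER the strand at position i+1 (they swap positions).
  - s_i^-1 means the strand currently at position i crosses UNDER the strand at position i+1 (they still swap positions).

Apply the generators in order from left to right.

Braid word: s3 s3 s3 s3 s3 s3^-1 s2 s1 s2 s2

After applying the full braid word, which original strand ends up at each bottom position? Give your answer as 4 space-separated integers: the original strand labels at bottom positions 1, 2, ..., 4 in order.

Gen 1 (s3): strand 3 crosses over strand 4. Perm now: [1 2 4 3]
Gen 2 (s3): strand 4 crosses over strand 3. Perm now: [1 2 3 4]
Gen 3 (s3): strand 3 crosses over strand 4. Perm now: [1 2 4 3]
Gen 4 (s3): strand 4 crosses over strand 3. Perm now: [1 2 3 4]
Gen 5 (s3): strand 3 crosses over strand 4. Perm now: [1 2 4 3]
Gen 6 (s3^-1): strand 4 crosses under strand 3. Perm now: [1 2 3 4]
Gen 7 (s2): strand 2 crosses over strand 3. Perm now: [1 3 2 4]
Gen 8 (s1): strand 1 crosses over strand 3. Perm now: [3 1 2 4]
Gen 9 (s2): strand 1 crosses over strand 2. Perm now: [3 2 1 4]
Gen 10 (s2): strand 2 crosses over strand 1. Perm now: [3 1 2 4]

Answer: 3 1 2 4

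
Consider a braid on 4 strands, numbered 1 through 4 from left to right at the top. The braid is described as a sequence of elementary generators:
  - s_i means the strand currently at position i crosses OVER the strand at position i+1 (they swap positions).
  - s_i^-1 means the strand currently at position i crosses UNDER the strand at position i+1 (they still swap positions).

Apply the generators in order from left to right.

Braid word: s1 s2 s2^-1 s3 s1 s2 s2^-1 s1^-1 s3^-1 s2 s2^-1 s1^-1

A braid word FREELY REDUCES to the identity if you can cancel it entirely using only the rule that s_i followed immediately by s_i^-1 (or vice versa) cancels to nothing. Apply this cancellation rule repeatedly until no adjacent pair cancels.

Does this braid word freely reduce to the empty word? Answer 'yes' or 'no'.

Answer: yes

Derivation:
Gen 1 (s1): push. Stack: [s1]
Gen 2 (s2): push. Stack: [s1 s2]
Gen 3 (s2^-1): cancels prior s2. Stack: [s1]
Gen 4 (s3): push. Stack: [s1 s3]
Gen 5 (s1): push. Stack: [s1 s3 s1]
Gen 6 (s2): push. Stack: [s1 s3 s1 s2]
Gen 7 (s2^-1): cancels prior s2. Stack: [s1 s3 s1]
Gen 8 (s1^-1): cancels prior s1. Stack: [s1 s3]
Gen 9 (s3^-1): cancels prior s3. Stack: [s1]
Gen 10 (s2): push. Stack: [s1 s2]
Gen 11 (s2^-1): cancels prior s2. Stack: [s1]
Gen 12 (s1^-1): cancels prior s1. Stack: []
Reduced word: (empty)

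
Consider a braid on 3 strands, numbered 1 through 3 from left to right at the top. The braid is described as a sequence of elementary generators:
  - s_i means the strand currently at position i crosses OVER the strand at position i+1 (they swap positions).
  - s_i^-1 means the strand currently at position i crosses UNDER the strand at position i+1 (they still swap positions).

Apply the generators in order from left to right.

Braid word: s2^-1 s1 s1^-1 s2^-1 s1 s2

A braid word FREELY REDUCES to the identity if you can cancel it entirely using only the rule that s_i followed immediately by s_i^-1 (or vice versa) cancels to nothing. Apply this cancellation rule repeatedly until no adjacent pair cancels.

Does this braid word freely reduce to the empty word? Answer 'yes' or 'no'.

Answer: no

Derivation:
Gen 1 (s2^-1): push. Stack: [s2^-1]
Gen 2 (s1): push. Stack: [s2^-1 s1]
Gen 3 (s1^-1): cancels prior s1. Stack: [s2^-1]
Gen 4 (s2^-1): push. Stack: [s2^-1 s2^-1]
Gen 5 (s1): push. Stack: [s2^-1 s2^-1 s1]
Gen 6 (s2): push. Stack: [s2^-1 s2^-1 s1 s2]
Reduced word: s2^-1 s2^-1 s1 s2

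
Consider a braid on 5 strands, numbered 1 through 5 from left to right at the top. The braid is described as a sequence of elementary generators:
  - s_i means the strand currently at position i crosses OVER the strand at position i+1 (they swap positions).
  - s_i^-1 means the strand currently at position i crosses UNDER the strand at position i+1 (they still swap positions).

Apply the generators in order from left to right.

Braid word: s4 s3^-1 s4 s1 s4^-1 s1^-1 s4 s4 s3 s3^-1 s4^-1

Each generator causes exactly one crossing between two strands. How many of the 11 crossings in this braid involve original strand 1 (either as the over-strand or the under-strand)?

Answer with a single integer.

Answer: 2

Derivation:
Gen 1: crossing 4x5. Involves strand 1? no. Count so far: 0
Gen 2: crossing 3x5. Involves strand 1? no. Count so far: 0
Gen 3: crossing 3x4. Involves strand 1? no. Count so far: 0
Gen 4: crossing 1x2. Involves strand 1? yes. Count so far: 1
Gen 5: crossing 4x3. Involves strand 1? no. Count so far: 1
Gen 6: crossing 2x1. Involves strand 1? yes. Count so far: 2
Gen 7: crossing 3x4. Involves strand 1? no. Count so far: 2
Gen 8: crossing 4x3. Involves strand 1? no. Count so far: 2
Gen 9: crossing 5x3. Involves strand 1? no. Count so far: 2
Gen 10: crossing 3x5. Involves strand 1? no. Count so far: 2
Gen 11: crossing 3x4. Involves strand 1? no. Count so far: 2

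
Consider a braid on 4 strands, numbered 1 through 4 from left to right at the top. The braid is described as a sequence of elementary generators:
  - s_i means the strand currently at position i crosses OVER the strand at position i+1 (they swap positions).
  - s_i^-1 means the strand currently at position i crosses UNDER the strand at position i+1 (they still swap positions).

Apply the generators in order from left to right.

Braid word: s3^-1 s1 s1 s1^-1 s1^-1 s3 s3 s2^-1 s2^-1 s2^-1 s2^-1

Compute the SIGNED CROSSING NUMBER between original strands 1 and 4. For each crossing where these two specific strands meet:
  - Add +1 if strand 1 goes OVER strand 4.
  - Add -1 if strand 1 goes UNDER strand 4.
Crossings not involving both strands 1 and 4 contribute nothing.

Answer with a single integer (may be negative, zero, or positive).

Answer: 0

Derivation:
Gen 1: crossing 3x4. Both 1&4? no. Sum: 0
Gen 2: crossing 1x2. Both 1&4? no. Sum: 0
Gen 3: crossing 2x1. Both 1&4? no. Sum: 0
Gen 4: crossing 1x2. Both 1&4? no. Sum: 0
Gen 5: crossing 2x1. Both 1&4? no. Sum: 0
Gen 6: crossing 4x3. Both 1&4? no. Sum: 0
Gen 7: crossing 3x4. Both 1&4? no. Sum: 0
Gen 8: crossing 2x4. Both 1&4? no. Sum: 0
Gen 9: crossing 4x2. Both 1&4? no. Sum: 0
Gen 10: crossing 2x4. Both 1&4? no. Sum: 0
Gen 11: crossing 4x2. Both 1&4? no. Sum: 0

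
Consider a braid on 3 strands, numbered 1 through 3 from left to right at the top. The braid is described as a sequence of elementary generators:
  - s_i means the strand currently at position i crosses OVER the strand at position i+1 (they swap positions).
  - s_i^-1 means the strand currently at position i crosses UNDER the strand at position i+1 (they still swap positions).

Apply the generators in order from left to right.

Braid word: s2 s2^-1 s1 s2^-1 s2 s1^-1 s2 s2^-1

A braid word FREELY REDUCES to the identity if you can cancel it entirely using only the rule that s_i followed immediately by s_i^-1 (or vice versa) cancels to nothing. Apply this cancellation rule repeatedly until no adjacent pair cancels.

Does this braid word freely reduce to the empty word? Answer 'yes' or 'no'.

Gen 1 (s2): push. Stack: [s2]
Gen 2 (s2^-1): cancels prior s2. Stack: []
Gen 3 (s1): push. Stack: [s1]
Gen 4 (s2^-1): push. Stack: [s1 s2^-1]
Gen 5 (s2): cancels prior s2^-1. Stack: [s1]
Gen 6 (s1^-1): cancels prior s1. Stack: []
Gen 7 (s2): push. Stack: [s2]
Gen 8 (s2^-1): cancels prior s2. Stack: []
Reduced word: (empty)

Answer: yes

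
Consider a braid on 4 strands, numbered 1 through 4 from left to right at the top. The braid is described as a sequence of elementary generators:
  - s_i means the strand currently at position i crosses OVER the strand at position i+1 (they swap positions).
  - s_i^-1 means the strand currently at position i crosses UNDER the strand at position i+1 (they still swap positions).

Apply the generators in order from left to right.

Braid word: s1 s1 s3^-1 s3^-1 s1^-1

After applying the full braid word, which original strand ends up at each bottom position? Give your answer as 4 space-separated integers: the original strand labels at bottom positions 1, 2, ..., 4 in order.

Answer: 2 1 3 4

Derivation:
Gen 1 (s1): strand 1 crosses over strand 2. Perm now: [2 1 3 4]
Gen 2 (s1): strand 2 crosses over strand 1. Perm now: [1 2 3 4]
Gen 3 (s3^-1): strand 3 crosses under strand 4. Perm now: [1 2 4 3]
Gen 4 (s3^-1): strand 4 crosses under strand 3. Perm now: [1 2 3 4]
Gen 5 (s1^-1): strand 1 crosses under strand 2. Perm now: [2 1 3 4]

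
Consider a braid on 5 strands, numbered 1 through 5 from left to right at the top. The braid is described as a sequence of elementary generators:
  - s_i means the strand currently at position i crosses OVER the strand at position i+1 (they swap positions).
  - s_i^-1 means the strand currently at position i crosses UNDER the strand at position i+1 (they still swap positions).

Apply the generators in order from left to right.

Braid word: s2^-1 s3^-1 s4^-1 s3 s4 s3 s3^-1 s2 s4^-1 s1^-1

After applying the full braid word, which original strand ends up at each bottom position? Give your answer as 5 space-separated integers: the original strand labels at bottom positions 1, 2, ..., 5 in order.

Gen 1 (s2^-1): strand 2 crosses under strand 3. Perm now: [1 3 2 4 5]
Gen 2 (s3^-1): strand 2 crosses under strand 4. Perm now: [1 3 4 2 5]
Gen 3 (s4^-1): strand 2 crosses under strand 5. Perm now: [1 3 4 5 2]
Gen 4 (s3): strand 4 crosses over strand 5. Perm now: [1 3 5 4 2]
Gen 5 (s4): strand 4 crosses over strand 2. Perm now: [1 3 5 2 4]
Gen 6 (s3): strand 5 crosses over strand 2. Perm now: [1 3 2 5 4]
Gen 7 (s3^-1): strand 2 crosses under strand 5. Perm now: [1 3 5 2 4]
Gen 8 (s2): strand 3 crosses over strand 5. Perm now: [1 5 3 2 4]
Gen 9 (s4^-1): strand 2 crosses under strand 4. Perm now: [1 5 3 4 2]
Gen 10 (s1^-1): strand 1 crosses under strand 5. Perm now: [5 1 3 4 2]

Answer: 5 1 3 4 2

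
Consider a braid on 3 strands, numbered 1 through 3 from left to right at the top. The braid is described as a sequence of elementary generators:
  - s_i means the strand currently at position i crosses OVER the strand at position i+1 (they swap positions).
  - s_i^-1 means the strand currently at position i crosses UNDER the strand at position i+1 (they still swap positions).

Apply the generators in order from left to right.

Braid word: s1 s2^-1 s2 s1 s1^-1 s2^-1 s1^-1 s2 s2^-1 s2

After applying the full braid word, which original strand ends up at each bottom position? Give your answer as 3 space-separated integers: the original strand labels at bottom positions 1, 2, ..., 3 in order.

Answer: 3 1 2

Derivation:
Gen 1 (s1): strand 1 crosses over strand 2. Perm now: [2 1 3]
Gen 2 (s2^-1): strand 1 crosses under strand 3. Perm now: [2 3 1]
Gen 3 (s2): strand 3 crosses over strand 1. Perm now: [2 1 3]
Gen 4 (s1): strand 2 crosses over strand 1. Perm now: [1 2 3]
Gen 5 (s1^-1): strand 1 crosses under strand 2. Perm now: [2 1 3]
Gen 6 (s2^-1): strand 1 crosses under strand 3. Perm now: [2 3 1]
Gen 7 (s1^-1): strand 2 crosses under strand 3. Perm now: [3 2 1]
Gen 8 (s2): strand 2 crosses over strand 1. Perm now: [3 1 2]
Gen 9 (s2^-1): strand 1 crosses under strand 2. Perm now: [3 2 1]
Gen 10 (s2): strand 2 crosses over strand 1. Perm now: [3 1 2]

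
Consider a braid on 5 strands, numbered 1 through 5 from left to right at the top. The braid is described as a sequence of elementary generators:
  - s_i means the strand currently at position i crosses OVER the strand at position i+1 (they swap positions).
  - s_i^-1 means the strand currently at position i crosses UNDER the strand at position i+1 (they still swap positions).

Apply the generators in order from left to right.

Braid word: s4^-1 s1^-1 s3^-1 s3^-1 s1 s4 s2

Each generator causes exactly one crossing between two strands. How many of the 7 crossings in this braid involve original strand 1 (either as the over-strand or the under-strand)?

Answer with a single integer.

Gen 1: crossing 4x5. Involves strand 1? no. Count so far: 0
Gen 2: crossing 1x2. Involves strand 1? yes. Count so far: 1
Gen 3: crossing 3x5. Involves strand 1? no. Count so far: 1
Gen 4: crossing 5x3. Involves strand 1? no. Count so far: 1
Gen 5: crossing 2x1. Involves strand 1? yes. Count so far: 2
Gen 6: crossing 5x4. Involves strand 1? no. Count so far: 2
Gen 7: crossing 2x3. Involves strand 1? no. Count so far: 2

Answer: 2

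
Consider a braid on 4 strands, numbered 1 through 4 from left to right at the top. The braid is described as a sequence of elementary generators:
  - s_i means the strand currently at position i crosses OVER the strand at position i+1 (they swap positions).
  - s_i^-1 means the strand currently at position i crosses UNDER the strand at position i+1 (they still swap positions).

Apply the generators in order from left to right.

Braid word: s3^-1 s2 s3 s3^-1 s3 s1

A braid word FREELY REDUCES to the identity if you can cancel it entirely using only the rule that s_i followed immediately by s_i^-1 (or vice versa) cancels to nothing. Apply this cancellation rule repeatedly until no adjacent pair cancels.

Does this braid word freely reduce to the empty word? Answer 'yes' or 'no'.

Gen 1 (s3^-1): push. Stack: [s3^-1]
Gen 2 (s2): push. Stack: [s3^-1 s2]
Gen 3 (s3): push. Stack: [s3^-1 s2 s3]
Gen 4 (s3^-1): cancels prior s3. Stack: [s3^-1 s2]
Gen 5 (s3): push. Stack: [s3^-1 s2 s3]
Gen 6 (s1): push. Stack: [s3^-1 s2 s3 s1]
Reduced word: s3^-1 s2 s3 s1

Answer: no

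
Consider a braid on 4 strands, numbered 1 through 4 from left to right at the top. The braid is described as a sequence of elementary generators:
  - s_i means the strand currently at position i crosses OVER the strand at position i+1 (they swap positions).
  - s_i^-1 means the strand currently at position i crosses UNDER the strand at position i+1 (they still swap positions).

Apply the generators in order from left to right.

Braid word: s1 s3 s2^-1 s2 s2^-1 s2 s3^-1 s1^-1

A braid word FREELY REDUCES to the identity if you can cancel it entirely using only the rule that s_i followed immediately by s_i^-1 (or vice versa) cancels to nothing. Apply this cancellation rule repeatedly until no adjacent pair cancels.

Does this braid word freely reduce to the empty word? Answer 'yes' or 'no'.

Answer: yes

Derivation:
Gen 1 (s1): push. Stack: [s1]
Gen 2 (s3): push. Stack: [s1 s3]
Gen 3 (s2^-1): push. Stack: [s1 s3 s2^-1]
Gen 4 (s2): cancels prior s2^-1. Stack: [s1 s3]
Gen 5 (s2^-1): push. Stack: [s1 s3 s2^-1]
Gen 6 (s2): cancels prior s2^-1. Stack: [s1 s3]
Gen 7 (s3^-1): cancels prior s3. Stack: [s1]
Gen 8 (s1^-1): cancels prior s1. Stack: []
Reduced word: (empty)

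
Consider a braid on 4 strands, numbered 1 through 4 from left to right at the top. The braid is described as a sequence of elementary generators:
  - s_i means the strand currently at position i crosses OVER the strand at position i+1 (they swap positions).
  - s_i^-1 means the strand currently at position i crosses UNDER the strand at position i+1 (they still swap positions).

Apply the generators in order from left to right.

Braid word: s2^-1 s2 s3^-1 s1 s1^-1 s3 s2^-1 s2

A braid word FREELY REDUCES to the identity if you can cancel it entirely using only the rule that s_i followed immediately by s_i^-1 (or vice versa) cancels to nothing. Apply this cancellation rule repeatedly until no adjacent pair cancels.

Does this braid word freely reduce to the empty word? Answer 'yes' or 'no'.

Gen 1 (s2^-1): push. Stack: [s2^-1]
Gen 2 (s2): cancels prior s2^-1. Stack: []
Gen 3 (s3^-1): push. Stack: [s3^-1]
Gen 4 (s1): push. Stack: [s3^-1 s1]
Gen 5 (s1^-1): cancels prior s1. Stack: [s3^-1]
Gen 6 (s3): cancels prior s3^-1. Stack: []
Gen 7 (s2^-1): push. Stack: [s2^-1]
Gen 8 (s2): cancels prior s2^-1. Stack: []
Reduced word: (empty)

Answer: yes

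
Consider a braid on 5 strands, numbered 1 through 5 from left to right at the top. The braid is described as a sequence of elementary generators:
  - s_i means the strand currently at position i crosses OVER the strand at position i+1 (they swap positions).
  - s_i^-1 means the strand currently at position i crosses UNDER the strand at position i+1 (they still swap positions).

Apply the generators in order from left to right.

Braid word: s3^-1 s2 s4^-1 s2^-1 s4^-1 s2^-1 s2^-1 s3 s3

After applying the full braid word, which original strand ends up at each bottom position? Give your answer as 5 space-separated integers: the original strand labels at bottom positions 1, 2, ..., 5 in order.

Answer: 1 2 4 3 5

Derivation:
Gen 1 (s3^-1): strand 3 crosses under strand 4. Perm now: [1 2 4 3 5]
Gen 2 (s2): strand 2 crosses over strand 4. Perm now: [1 4 2 3 5]
Gen 3 (s4^-1): strand 3 crosses under strand 5. Perm now: [1 4 2 5 3]
Gen 4 (s2^-1): strand 4 crosses under strand 2. Perm now: [1 2 4 5 3]
Gen 5 (s4^-1): strand 5 crosses under strand 3. Perm now: [1 2 4 3 5]
Gen 6 (s2^-1): strand 2 crosses under strand 4. Perm now: [1 4 2 3 5]
Gen 7 (s2^-1): strand 4 crosses under strand 2. Perm now: [1 2 4 3 5]
Gen 8 (s3): strand 4 crosses over strand 3. Perm now: [1 2 3 4 5]
Gen 9 (s3): strand 3 crosses over strand 4. Perm now: [1 2 4 3 5]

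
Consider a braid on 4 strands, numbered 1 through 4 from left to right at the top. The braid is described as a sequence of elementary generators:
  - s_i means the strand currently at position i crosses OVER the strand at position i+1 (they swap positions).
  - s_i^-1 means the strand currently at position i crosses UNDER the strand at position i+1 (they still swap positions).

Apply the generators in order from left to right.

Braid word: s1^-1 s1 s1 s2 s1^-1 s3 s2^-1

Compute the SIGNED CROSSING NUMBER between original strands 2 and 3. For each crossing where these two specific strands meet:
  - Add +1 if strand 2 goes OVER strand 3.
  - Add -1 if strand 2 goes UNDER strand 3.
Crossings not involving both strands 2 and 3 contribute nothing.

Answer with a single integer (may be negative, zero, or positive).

Answer: -1

Derivation:
Gen 1: crossing 1x2. Both 2&3? no. Sum: 0
Gen 2: crossing 2x1. Both 2&3? no. Sum: 0
Gen 3: crossing 1x2. Both 2&3? no. Sum: 0
Gen 4: crossing 1x3. Both 2&3? no. Sum: 0
Gen 5: 2 under 3. Both 2&3? yes. Contrib: -1. Sum: -1
Gen 6: crossing 1x4. Both 2&3? no. Sum: -1
Gen 7: crossing 2x4. Both 2&3? no. Sum: -1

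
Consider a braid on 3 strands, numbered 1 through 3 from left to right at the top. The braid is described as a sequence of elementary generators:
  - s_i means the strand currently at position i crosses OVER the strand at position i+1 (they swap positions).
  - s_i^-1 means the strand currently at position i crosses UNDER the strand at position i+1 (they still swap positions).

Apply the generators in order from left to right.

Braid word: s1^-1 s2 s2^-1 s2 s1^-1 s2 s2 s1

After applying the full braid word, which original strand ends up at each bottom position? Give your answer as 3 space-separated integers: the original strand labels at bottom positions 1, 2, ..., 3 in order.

Gen 1 (s1^-1): strand 1 crosses under strand 2. Perm now: [2 1 3]
Gen 2 (s2): strand 1 crosses over strand 3. Perm now: [2 3 1]
Gen 3 (s2^-1): strand 3 crosses under strand 1. Perm now: [2 1 3]
Gen 4 (s2): strand 1 crosses over strand 3. Perm now: [2 3 1]
Gen 5 (s1^-1): strand 2 crosses under strand 3. Perm now: [3 2 1]
Gen 6 (s2): strand 2 crosses over strand 1. Perm now: [3 1 2]
Gen 7 (s2): strand 1 crosses over strand 2. Perm now: [3 2 1]
Gen 8 (s1): strand 3 crosses over strand 2. Perm now: [2 3 1]

Answer: 2 3 1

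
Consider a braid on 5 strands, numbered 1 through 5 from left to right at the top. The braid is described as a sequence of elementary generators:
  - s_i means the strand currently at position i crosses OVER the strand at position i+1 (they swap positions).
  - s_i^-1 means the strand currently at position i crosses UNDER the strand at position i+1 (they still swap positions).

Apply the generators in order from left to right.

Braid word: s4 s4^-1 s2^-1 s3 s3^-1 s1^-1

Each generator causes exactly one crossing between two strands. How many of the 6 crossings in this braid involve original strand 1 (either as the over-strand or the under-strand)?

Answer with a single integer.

Gen 1: crossing 4x5. Involves strand 1? no. Count so far: 0
Gen 2: crossing 5x4. Involves strand 1? no. Count so far: 0
Gen 3: crossing 2x3. Involves strand 1? no. Count so far: 0
Gen 4: crossing 2x4. Involves strand 1? no. Count so far: 0
Gen 5: crossing 4x2. Involves strand 1? no. Count so far: 0
Gen 6: crossing 1x3. Involves strand 1? yes. Count so far: 1

Answer: 1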